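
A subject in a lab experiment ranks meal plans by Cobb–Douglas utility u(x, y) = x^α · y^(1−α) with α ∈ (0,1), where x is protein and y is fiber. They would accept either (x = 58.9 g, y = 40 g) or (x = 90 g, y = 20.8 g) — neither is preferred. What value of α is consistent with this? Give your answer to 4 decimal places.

The Cobb–Douglas utilities coincide, so 58.9^α·40^(1−α) = 90^α·20.8^(1−α).
(58.9/90)^α = (20.8/40)^(1−α); take logs: α·ln(58.9/90) = (1−α)·ln(20.8/40), i.e. α·-0.4239686 = (1−α)·-0.6539265.
So α/(1−α) = (-0.6539265)/(-0.4239686) = 1.5423937, and α = 1.5423937/2.5423937 ≈ 0.6067.

α ≈ 0.6067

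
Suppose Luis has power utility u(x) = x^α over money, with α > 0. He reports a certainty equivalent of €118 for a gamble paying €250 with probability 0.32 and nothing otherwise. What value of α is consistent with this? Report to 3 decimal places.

α ≈ 1.518

The lottery's expected utility is 0.32·u(250) + 0.68·u(0) = 0.32·250^α (since u(0) = 0 for α > 0).
Indifference: 118^α = 0.32·250^α, so (118/250)^α = 0.32.
Take logs: α = ln 0.32 / ln(118/250) ≈ 1.51767.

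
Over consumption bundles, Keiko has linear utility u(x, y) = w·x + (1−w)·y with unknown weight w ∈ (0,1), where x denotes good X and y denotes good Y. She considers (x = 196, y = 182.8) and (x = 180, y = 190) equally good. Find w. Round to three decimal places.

Equating utilities: w·196 + (1−w)·182.8 = w·180 + (1−w)·190.
Rearranging, 16·w − 7.2·(1−w) = 0.
So w/(1−w) = 7.2/16 = 0.4500, giving w = 7.2/(16+7.2) = 0.310.

w = 0.310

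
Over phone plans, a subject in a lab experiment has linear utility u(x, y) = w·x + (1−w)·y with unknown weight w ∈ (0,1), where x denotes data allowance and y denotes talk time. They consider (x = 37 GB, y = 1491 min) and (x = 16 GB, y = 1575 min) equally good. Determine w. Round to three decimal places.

w = 0.800

u(37,1491) = u(16,1575) means w·37 + (1−w)·1491 = w·16 + (1−w)·1575.
Collecting terms: w·21 = (1−w)·84.
Hence w = 84/(21+84) = 84/105 = 0.800.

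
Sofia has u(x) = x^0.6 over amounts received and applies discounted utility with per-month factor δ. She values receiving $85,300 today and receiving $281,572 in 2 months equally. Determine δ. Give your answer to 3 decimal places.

Equating discounted utilities: u(85300) = δ^2·u(281572) ⇒ δ^2 = u(85300)/u(281572).
With u(x) = x^0.6: δ^2 = 85300^0.6/281572^0.6 = (85300/281572)^0.6 = 0.48845.
So δ = 0.48845^(1/2) ≈ 0.699.

δ ≈ 0.699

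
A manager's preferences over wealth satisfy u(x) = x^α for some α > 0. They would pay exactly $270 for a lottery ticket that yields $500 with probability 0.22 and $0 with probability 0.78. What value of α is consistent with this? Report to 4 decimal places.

Since u(0) = 0, the lottery's EU is 0.22·500^α.
Setting u(270) equal to that: 270^α = 0.22·500^α ⇒ (270/500)^α = 0.22.
α = ln(0.22) / ln(270/500) = -1.5141277/-0.6161861 ≈ 2.4573.

α ≈ 2.4573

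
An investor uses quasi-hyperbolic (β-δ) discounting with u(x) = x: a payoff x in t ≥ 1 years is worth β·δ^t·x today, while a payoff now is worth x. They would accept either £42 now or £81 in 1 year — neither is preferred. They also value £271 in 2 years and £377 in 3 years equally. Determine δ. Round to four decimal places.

δ ≈ 0.7188

The second indifference involves only future payoffs, so β cancels: β·δ^2·271 = β·δ^3·377, giving δ = 271/377 = 0.71883.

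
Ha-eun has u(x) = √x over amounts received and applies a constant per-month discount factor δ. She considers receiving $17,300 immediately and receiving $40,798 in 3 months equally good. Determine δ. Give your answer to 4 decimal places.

δ ≈ 0.8668

The payoff in 3 months is discounted by δ^3, so u(17300) = δ^3·u(40798) and δ^3 = u(17300)/u(40798).
Since u(x) = √x, δ^3 = √(17300/40798) = 0.65118.
Hence δ = (0.65118)^(1/3) = 0.866765.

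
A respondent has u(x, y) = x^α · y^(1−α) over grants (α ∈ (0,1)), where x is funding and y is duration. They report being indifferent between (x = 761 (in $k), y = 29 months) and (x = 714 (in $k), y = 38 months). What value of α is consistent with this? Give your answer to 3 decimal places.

α ≈ 0.809

Indifference: 761^α · 29^(1−α) = 714^α · 38^(1−α).
(761/714)^α = (38/29)^(1−α); take logs: α·ln(761/714) = (1−α)·ln(38/29), i.e. α·0.063750 = (1−α)·0.270290.
Thus α·(0.334040) = 0.270290, so α = 0.270290/0.334040 ≈ 0.809.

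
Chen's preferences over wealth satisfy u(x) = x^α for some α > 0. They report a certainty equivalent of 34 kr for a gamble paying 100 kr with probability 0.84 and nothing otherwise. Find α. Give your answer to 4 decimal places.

α ≈ 0.1616

Since u(0) = 0, the lottery's EU is 0.84·100^α.
Equating: 34^α = 0.84·100^α, i.e. 0.3400^α = 0.84.
Taking logs: α·ln(34/100) = ln(0.84), so α = -0.1743534 / -1.0788097 ≈ 0.1616.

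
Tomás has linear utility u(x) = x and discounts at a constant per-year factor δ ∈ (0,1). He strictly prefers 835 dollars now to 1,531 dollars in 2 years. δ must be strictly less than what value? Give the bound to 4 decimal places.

Under u(x) = x this choice says 835 > δ^2·1531.
So δ^2 < 835/1531 = 0.54540; taking the square root of both positive sides preserves the inequality.
δ < 0.54540^(1/2) = 0.7385.

δ < 0.7385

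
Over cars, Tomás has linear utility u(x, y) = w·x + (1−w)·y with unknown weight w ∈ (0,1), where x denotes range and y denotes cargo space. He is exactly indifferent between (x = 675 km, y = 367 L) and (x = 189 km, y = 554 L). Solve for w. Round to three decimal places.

Equating utilities: w·675 + (1−w)·367 = w·189 + (1−w)·554.
Rearranging, 486·w − 187·(1−w) = 0.
So w/(1−w) = 187/486 = 0.3848, giving w = 187/(486+187) = 0.278.

w = 0.278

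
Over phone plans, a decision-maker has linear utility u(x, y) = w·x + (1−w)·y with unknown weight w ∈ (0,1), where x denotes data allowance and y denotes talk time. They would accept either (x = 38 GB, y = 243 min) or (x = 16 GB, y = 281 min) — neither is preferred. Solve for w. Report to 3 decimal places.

Equating utilities: w·38 + (1−w)·243 = w·16 + (1−w)·281.
Collecting terms: w·22 = (1−w)·38.
So w/(1−w) = 38/22 = 1.7273, giving w = 38/(22+38) = 0.633.

w = 0.633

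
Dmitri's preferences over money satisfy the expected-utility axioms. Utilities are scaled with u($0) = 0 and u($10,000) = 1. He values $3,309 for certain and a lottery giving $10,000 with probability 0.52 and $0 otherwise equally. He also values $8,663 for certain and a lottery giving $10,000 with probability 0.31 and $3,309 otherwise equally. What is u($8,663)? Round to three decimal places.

0.669

First, u($3,309) = 0.52·u($10,000) + 0.48·u($0) = 0.52.
Chaining: u($8,663) = 0.31·1.00 + 0.69·0.52 = 0.6688.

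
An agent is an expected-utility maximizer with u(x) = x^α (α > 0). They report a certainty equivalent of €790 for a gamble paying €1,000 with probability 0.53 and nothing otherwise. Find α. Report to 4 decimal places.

α ≈ 2.6933

EU(lottery) = 0.53·1000^α + 0.47·0 = 0.53·1000^α.
Indifference: 790^α = 0.53·1000^α, so (790/1000)^α = 0.53.
Taking logs: α·ln(790/1000) = ln(0.53), so α = -0.6348783 / -0.2357223 ≈ 2.6933.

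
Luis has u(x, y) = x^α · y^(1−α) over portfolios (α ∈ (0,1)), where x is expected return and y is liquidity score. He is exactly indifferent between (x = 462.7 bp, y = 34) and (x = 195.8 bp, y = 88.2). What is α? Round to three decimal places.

α ≈ 0.526

Indifference: 462.7^α · 34^(1−α) = 195.8^α · 88.2^(1−α).
Taking logs: α·ln 462.7 + (1−α)·ln 34 = α·ln 195.8 + (1−α)·ln 88.2, i.e. α·0.859985 = (1−α)·0.953246.
So α/(1−α) = (0.953246)/(0.859985) = 1.108445, and α = 1.108445/2.108445 ≈ 0.526.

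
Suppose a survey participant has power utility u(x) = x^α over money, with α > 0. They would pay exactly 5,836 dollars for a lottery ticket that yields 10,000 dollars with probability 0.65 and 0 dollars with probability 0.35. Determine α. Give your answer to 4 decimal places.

α ≈ 0.7999

EU(lottery) = 0.65·10000^α + 0.35·0 = 0.65·10000^α.
Indifference: 5836^α = 0.65·10000^α, so (5836/10000)^α = 0.65.
α = ln(0.65) / ln(5836/10000) = -0.4307829/-0.5385395 ≈ 0.7999.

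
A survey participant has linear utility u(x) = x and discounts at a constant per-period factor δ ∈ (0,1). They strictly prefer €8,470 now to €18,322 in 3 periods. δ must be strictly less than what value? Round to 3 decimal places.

δ < 0.773

Under u(x) = x this choice says 8470 > δ^3·18322.
So δ^3 < 8470/18322 = 0.46229; taking the cube root of both positive sides preserves the inequality.
δ < 0.46229^(1/3) = 0.773.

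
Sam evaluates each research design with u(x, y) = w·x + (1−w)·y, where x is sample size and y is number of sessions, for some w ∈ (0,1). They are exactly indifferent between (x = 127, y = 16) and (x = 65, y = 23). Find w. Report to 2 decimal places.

Indifference: w·127 + (1−w)·16 = w·65 + (1−w)·23.
Collecting terms: w·62 = (1−w)·7.
The marginal rate of substitution is 7/62, so w = 7/(62+7) = 0.10.

w = 0.10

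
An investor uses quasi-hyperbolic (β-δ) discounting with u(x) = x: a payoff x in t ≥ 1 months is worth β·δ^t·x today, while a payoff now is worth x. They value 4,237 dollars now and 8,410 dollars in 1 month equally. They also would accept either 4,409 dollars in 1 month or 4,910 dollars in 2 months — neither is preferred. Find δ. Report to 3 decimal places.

δ ≈ 0.898

The second indifference involves only future payoffs, so β cancels: β·δ^1·4409 = β·δ^2·4910, giving δ = 4409/4910 = 0.89796.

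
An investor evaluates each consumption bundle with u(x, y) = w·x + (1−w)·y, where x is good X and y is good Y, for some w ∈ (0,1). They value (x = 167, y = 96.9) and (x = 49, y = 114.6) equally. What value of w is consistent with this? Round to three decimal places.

w = 0.130

u(167,96.9) = u(49,114.6) means w·167 + (1−w)·96.9 = w·49 + (1−w)·114.6.
Collecting terms: w·118 = (1−w)·17.7.
The marginal rate of substitution is 17.7/118, so w = 17.7/(118+17.7) = 0.130.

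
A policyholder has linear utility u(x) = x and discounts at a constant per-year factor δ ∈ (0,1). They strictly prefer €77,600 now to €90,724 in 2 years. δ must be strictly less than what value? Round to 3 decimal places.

δ < 0.925

The preference means 77600 > δ^2·90724.
Hence δ^2 < 77600/90724 = 0.85534, and x ↦ x^(1/2) is increasing on (0,∞).
δ < 0.85534^(1/2) = 0.925.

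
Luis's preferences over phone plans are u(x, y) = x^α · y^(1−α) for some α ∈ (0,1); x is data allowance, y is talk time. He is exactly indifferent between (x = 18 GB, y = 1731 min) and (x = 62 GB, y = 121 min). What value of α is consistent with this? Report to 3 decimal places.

The Cobb–Douglas utilities coincide, so 18^α·1731^(1−α) = 62^α·121^(1−α).
Rearrange to (18/62)^α = (121/1731)^(1−α) and take logs: α·-1.236763 = (1−α)·-2.660664.
With A = -1.236763 and B = -2.660664: α·A = (1−α)·B, so α = B/(A+B) = -2.660664/-3.897427 ≈ 0.683.

α ≈ 0.683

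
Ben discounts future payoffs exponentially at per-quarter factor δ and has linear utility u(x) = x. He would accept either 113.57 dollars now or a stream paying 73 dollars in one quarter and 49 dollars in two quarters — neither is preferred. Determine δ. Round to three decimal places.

The stream is worth 73δ + 49δ² today, so 73δ + 49δ² = 113.57.
Rearranged: 49δ² + 73δ − 113.57 = 0.
The positive root is δ = [−73 + √(73² + 4·49·113.57)] / (2·49) = (−73 + 166.099)/98 ≈ 0.950.

δ ≈ 0.950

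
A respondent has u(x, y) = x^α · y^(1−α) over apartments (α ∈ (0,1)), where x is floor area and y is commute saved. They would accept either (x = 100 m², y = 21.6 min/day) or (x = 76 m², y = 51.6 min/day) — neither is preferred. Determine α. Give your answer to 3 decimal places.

Indifference: 100^α · 21.6^(1−α) = 76^α · 51.6^(1−α).
Rearrange to (100/76)^α = (51.6/21.6)^(1−α) and take logs: α·0.274437 = (1−α)·0.870828.
With A = 0.274437 and B = 0.870828: α·A = (1−α)·B, so α = B/(A+B) = 0.870828/1.145265 ≈ 0.760.

α ≈ 0.760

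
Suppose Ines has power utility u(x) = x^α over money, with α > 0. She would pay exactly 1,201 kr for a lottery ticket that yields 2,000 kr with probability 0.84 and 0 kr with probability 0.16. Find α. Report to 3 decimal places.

Since u(0) = 0, the lottery's EU is 0.84·2000^α.
Equating: 1201^α = 0.84·2000^α, i.e. 0.6005^α = 0.84.
Take logs: α = ln 0.84 / ln(1201/2000) ≈ 0.34187.

α ≈ 0.342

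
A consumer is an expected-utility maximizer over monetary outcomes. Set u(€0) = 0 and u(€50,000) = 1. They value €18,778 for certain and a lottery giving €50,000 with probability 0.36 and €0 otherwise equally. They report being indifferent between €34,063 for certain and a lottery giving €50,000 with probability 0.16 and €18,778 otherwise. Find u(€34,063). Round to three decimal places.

First, u(€18,778) = 0.36·u(€50,000) + 0.64·u(€0) = 0.36.
The second indifference gives u(€34,063) = 0.16·u(€50,000) + 0.84·u(€18,778) = 0.16·1.00 + 0.84·0.36 = 0.4624.

0.462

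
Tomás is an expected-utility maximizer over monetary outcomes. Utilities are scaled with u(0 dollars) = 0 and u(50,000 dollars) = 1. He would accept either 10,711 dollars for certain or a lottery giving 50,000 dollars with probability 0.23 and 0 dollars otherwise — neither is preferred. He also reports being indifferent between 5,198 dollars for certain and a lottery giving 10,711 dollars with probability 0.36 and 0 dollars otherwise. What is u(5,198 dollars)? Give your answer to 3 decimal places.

0.083

First, u(10,711 dollars) = 0.23·u(50,000 dollars) + 0.77·u(0 dollars) = 0.23.
The second indifference gives u(5,198 dollars) = 0.36·u(10,711 dollars) + 0.64·u(0 dollars) = 0.36·0.23 + 0.64·0.00 = 0.0828.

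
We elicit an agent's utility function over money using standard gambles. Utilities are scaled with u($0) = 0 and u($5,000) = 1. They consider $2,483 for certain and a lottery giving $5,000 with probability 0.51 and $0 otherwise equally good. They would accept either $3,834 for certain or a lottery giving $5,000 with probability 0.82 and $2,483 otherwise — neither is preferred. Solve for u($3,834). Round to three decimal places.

0.912

The first gamble pins u($2,483): it must equal 0.51·1 + 0.49·0 = 0.51.
The second indifference gives u($3,834) = 0.82·u($5,000) + 0.18·u($2,483) = 0.82·1.00 + 0.18·0.51 = 0.9118.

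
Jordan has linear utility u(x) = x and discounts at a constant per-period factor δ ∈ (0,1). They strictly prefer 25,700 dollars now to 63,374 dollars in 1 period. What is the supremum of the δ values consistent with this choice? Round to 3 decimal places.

δ < 0.406

Under u(x) = x this choice says 25700 > δ·63374.
Dividing through by 63374 gives δ < 0.40553.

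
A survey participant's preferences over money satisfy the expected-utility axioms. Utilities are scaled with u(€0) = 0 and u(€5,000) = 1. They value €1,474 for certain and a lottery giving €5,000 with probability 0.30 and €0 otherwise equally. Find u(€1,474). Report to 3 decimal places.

By the standard-gamble method, u(€1,474) is just the indifference probability on the best outcome: 0.30.

0.300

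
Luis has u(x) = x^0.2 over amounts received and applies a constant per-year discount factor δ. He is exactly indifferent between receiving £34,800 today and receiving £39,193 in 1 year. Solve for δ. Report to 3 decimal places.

Equating discounted utilities: u(34800) = δ·u(39193) ⇒ δ = u(34800)/u(39193).
Since u(x) = x^0.2, δ = (34800/39193)^0.2 = 0.88791^0.2 = 0.97650.

δ ≈ 0.977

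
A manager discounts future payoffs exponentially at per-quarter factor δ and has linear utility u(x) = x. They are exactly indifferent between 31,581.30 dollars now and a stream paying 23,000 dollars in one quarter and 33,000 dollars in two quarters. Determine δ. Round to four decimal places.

The stream is worth 23000δ + 33000δ² today, so 23000δ + 33000δ² = 31581.30.
Rearranged: 33000δ² + 23000δ − 31581.30 = 0.
By the quadratic formula (taking the positive root), δ = (−23000 + √4697731600.00) / 66000 ≈ 0.6900.

δ ≈ 0.6900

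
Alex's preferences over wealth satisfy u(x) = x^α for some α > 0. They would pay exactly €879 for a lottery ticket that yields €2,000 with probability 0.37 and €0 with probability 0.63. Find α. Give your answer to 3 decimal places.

The lottery's expected utility is 0.37·u(2000) + 0.63·u(0) = 0.37·2000^α (since u(0) = 0 for α > 0).
Indifference: 879^α = 0.37·2000^α, so (879/2000)^α = 0.37.
Taking logs: α·ln(879/2000) = ln(0.37), so α = -0.994252 / -0.822118 ≈ 1.209.

α ≈ 1.209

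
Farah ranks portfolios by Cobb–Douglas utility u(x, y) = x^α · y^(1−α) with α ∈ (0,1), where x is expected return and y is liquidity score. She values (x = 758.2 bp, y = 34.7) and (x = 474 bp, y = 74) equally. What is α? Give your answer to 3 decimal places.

Indifference: 758.2^α · 34.7^(1−α) = 474^α · 74^(1−α).
Rearrange to (758.2/474)^α = (74/34.7)^(1−α) and take logs: α·0.469740 = (1−α)·0.757325.
With A = 0.469740 and B = 0.757325: α·A = (1−α)·B, so α = B/(A+B) = 0.757325/1.227065 ≈ 0.617.

α ≈ 0.617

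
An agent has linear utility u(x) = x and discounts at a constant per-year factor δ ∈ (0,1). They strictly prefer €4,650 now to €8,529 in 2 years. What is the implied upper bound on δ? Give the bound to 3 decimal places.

δ < 0.738

The preference means 4650 > δ^2·8529.
Dividing by 8529: δ^2 < 0.54520. Both sides are positive, so the square root keeps the direction.
δ < (4650/8529)^(1/2) ≈ 0.738.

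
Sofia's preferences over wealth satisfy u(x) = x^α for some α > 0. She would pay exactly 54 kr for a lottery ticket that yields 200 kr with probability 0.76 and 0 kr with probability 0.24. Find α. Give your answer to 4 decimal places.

Since u(0) = 0, the lottery's EU is 0.76·200^α.
Equating: 54^α = 0.76·200^α, i.e. 0.2700^α = 0.76.
Take logs: α = ln 0.76 / ln(54/200) ≈ 0.209600.

α ≈ 0.2096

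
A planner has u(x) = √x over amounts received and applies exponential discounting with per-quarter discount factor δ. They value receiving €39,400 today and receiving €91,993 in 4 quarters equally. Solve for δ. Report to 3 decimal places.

δ ≈ 0.899

The payoff in 4 quarters is discounted by δ^4, so u(39400) = δ^4·u(91993) and δ^4 = u(39400)/u(91993).
With u(x) = √x: δ^4 = √39400/√91993 = √(39400/91993) = 0.65444.
So δ = 0.65444^(1/4) ≈ 0.899.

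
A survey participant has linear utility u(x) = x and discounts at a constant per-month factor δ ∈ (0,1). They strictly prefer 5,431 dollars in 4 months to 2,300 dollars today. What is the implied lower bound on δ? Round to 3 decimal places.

δ > 0.807

Comparing present values: 2300 < δ^4·5431.
Dividing by 5431: δ^4 > 0.42349. Both sides are positive, so the 4th root keeps the direction.
δ > (2300/5431)^(1/4) ≈ 0.807.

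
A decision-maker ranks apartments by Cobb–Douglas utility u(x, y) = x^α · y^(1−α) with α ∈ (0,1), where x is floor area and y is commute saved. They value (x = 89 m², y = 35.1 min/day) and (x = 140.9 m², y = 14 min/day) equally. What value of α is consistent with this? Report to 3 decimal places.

Set the two utilities equal: 89^α·35.1^(1−α) = 140.9^α·14^(1−α).
Rearrange to (89/140.9)^α = (14/35.1)^(1−α) and take logs: α·-0.459414 = (1−α)·-0.919144.
Thus α·(-1.378558) = -0.919144, so α = -0.919144/-1.378558 ≈ 0.667.

α ≈ 0.667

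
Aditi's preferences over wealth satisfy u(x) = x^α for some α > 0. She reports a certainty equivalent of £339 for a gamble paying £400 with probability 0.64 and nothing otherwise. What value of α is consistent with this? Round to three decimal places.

EU(lottery) = 0.64·400^α + 0.36·0 = 0.64·400^α.
Indifference: 339^α = 0.64·400^α, so (339/400)^α = 0.64.
Taking logs: α·ln(339/400) = ln(0.64), so α = -0.446287 / -0.165464 ≈ 2.697.

α ≈ 2.697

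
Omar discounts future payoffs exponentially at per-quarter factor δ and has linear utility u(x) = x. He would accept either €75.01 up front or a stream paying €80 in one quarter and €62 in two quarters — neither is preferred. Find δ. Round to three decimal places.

δ ≈ 0.630

Present value of the stream is 80·δ + 62·δ². Indifference gives 80δ + 62δ² = 75.01.
So 62δ² + 80δ − 75.01 = 0.
The positive root is δ = [−80 + √(80² + 4·62·75.01)] / (2·62) = (−80 + 158.122)/124 ≈ 0.630.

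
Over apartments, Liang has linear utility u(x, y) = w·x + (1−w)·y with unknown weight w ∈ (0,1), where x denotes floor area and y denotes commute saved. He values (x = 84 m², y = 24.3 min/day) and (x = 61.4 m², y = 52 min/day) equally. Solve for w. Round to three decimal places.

Indifference: w·84 + (1−w)·24.3 = w·61.4 + (1−w)·52.
w·(84−61.4) = (1−w)·(52−24.3), i.e. w·22.6 = (1−w)·27.7.
Hence w = 27.7/(22.6+27.7) = 27.7/50.3 = 0.551.

w = 0.551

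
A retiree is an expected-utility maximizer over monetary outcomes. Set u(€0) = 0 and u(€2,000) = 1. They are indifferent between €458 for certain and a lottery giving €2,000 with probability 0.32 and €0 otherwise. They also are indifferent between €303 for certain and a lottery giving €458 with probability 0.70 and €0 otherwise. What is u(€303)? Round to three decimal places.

The first gamble pins u(€458): it must equal 0.32·1 + 0.68·0 = 0.32.
Then u(€303) = 0.70·u(€458) + 0.30·u(€0) = 0.70·0.32 + 0.30·0.00 = 0.2240.

0.224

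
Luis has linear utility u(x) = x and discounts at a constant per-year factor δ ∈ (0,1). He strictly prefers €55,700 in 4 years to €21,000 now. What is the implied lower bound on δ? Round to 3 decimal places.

Comparing present values: 21000 < δ^4·55700.
So δ^4 > 21000/55700 = 0.37702; taking the 4th root of both positive sides preserves the inequality.
δ > 0.37702^(1/4) = 0.784.

δ > 0.784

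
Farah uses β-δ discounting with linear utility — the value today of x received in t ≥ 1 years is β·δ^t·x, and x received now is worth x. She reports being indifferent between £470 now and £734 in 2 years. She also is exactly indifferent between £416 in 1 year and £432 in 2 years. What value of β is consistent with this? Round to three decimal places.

β ≈ 0.691

Both payoffs in the second observation are in the future, so β drops out: δ^1·416 = δ^2·432 ⇒ δ = 416/432 = 0.96296.
Substituting δ into 470 = β·δ^2·734: β = 470/(680.636) ≈ 0.691.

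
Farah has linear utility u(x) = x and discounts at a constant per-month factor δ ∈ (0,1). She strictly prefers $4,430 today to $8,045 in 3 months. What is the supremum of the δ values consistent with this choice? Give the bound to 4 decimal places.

Comparing present values: 4430 > δ^3·8045.
Hence δ^3 < 4430/8045 = 0.55065, and x ↦ x^(1/3) is increasing on (0,∞).
δ < (4430/8045)^(1/3) ≈ 0.8196.

δ < 0.8196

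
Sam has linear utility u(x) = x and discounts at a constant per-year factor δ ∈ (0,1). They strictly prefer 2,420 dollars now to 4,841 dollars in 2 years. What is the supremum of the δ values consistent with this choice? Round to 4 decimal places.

δ < 0.7070

Comparing present values: 2420 > δ^2·4841.
So δ^2 < 2420/4841 = 0.49990; taking the square root of both positive sides preserves the inequality.
δ < 0.49990^(1/2) = 0.7070.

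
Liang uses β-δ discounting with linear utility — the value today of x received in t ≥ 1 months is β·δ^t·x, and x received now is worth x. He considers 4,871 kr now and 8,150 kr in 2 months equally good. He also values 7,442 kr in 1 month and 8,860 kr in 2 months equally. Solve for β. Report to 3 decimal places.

Both payoffs in the second observation are in the future, so β drops out: δ^1·7442 = δ^2·8860 ⇒ δ = 7442/8860 = 0.83995.
Now use the now-vs-future pair: 4871 = β·δ^2·8150 gives β = 4871/(0.70552·8150) ≈ 0.847.

β ≈ 0.847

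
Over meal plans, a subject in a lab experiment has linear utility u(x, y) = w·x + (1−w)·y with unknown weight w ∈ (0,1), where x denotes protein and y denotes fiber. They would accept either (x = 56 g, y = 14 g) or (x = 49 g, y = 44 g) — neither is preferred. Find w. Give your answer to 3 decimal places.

w = 0.811

Equating utilities: w·56 + (1−w)·14 = w·49 + (1−w)·44.
Collecting terms: w·7 = (1−w)·30.
Hence w = 30/(7+30) = 30/37 = 0.811.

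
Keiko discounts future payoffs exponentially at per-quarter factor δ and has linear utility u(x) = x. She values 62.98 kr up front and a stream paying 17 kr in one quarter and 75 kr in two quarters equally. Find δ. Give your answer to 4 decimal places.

Present value of the stream is 17·δ + 75·δ². Indifference gives 17δ + 75δ² = 62.98.
Rearranged: 75δ² + 17δ − 62.98 = 0.
The positive root is δ = [−17 + √(17² + 4·75·62.98)] / (2·75) = (−17 + 138.503)/150 ≈ 0.8100.

δ ≈ 0.8100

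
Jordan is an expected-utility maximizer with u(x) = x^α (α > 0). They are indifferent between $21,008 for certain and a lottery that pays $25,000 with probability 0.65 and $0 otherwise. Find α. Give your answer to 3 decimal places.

α ≈ 2.476

The lottery's expected utility is 0.65·u(25000) + 0.35·u(0) = 0.65·25000^α (since u(0) = 0 for α > 0).
Equating: 21008^α = 0.65·25000^α, i.e. 0.8403^α = 0.65.
α = ln(0.65) / ln(21008/25000) = -0.430783/-0.173973 ≈ 2.476.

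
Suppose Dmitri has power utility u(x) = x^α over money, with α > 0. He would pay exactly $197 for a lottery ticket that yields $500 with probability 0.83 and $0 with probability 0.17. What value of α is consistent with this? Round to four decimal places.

α ≈ 0.2001

EU(lottery) = 0.83·500^α + 0.17·0 = 0.83·500^α.
Indifference: 197^α = 0.83·500^α, so (197/500)^α = 0.83.
Taking logs: α·ln(197/500) = ln(0.83), so α = -0.1863296 / -0.9314044 ≈ 0.2001.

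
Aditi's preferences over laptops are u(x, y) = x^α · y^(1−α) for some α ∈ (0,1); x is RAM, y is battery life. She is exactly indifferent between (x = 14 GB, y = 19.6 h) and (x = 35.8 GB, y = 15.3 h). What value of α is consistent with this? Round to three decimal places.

The Cobb–Douglas utilities coincide, so 14^α·19.6^(1−α) = 35.8^α·15.3^(1−α).
Taking logs: α·ln 14 + (1−α)·ln 19.6 = α·ln 35.8 + (1−α)·ln 15.3, i.e. α·-0.938891 = (1−α)·-0.247677.
With A = -0.938891 and B = -0.247677: α·A = (1−α)·B, so α = B/(A+B) = -0.247677/-1.186568 ≈ 0.209.

α ≈ 0.209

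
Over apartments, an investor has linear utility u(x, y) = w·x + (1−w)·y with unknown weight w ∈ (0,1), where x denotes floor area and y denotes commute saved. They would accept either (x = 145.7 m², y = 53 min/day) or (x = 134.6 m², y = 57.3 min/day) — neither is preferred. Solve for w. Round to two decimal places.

w = 0.28

Equating utilities: w·145.7 + (1−w)·53 = w·134.6 + (1−w)·57.3.
Collecting terms: w·11.1 = (1−w)·4.3.
So w/(1−w) = 4.3/11.1 = 0.3874, giving w = 4.3/(11.1+4.3) = 0.28.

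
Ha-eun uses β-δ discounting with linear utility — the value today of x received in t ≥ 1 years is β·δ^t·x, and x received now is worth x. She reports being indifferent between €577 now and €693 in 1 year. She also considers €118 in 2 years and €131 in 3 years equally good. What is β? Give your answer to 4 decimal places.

Both payoffs in the second observation are in the future, so β drops out: δ^2·118 = δ^3·131 ⇒ δ = 118/131 = 0.90076.
The first indifference: 577 = β·δ·693, so β = 577/(δ·693) = 577/(0.90076·693) ≈ 0.9243.

β ≈ 0.9243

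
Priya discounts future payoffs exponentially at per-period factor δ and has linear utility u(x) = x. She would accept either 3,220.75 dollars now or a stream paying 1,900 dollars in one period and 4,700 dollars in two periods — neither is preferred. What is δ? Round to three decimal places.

Present value of the stream is 1900·δ + 4700·δ². Indifference gives 1900δ + 4700δ² = 3220.75.
That is, 4700δ² + 1900δ − 3220.75 = 0, a quadratic in δ.
By the quadratic formula (taking the positive root), δ = (−1900 + √64160100.00) / 9400 ≈ 0.650.

δ ≈ 0.650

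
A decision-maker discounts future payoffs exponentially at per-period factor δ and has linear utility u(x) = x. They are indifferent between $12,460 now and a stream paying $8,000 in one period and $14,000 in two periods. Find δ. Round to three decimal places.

δ ≈ 0.700

Equating present values: 12460 = 8000δ + 14000δ².
So 14000δ² + 8000δ − 12460 = 0.
By the quadratic formula (taking the positive root), δ = (−8000 + √761760000.00) / 28000 ≈ 0.700.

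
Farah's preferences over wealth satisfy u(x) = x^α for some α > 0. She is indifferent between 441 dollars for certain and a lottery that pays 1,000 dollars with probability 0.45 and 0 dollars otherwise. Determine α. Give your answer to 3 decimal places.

α ≈ 0.975

EU(lottery) = 0.45·1000^α + 0.55·0 = 0.45·1000^α.
Equating: 441^α = 0.45·1000^α, i.e. 0.4410^α = 0.45.
Take logs: α = ln 0.45 / ln(441/1000) ≈ 0.97532.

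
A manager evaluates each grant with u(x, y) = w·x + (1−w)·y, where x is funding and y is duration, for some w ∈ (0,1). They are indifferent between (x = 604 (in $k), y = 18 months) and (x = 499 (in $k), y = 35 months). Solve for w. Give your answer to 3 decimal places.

w = 0.139

u(604,18) = u(499,35) means w·604 + (1−w)·18 = w·499 + (1−w)·35.
Rearranging, 105·w − 17·(1−w) = 0.
Hence w = 17/(105+17) = 17/122 = 0.139.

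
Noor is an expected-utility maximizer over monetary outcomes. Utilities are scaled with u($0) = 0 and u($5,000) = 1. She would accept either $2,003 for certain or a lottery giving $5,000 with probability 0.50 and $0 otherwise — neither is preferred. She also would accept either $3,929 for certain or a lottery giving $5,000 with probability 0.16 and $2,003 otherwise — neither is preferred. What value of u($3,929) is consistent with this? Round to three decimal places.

First, u($2,003) = 0.50·u($5,000) + 0.50·u($0) = 0.50.
The second indifference gives u($3,929) = 0.16·u($5,000) + 0.84·u($2,003) = 0.16·1.00 + 0.84·0.50 = 0.5800.

0.580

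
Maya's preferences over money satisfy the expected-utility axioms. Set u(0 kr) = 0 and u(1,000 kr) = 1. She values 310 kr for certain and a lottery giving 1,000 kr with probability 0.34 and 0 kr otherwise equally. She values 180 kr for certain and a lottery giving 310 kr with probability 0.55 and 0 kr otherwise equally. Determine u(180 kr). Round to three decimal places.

From the first indifference, u(310 kr) = 0.34·u(1,000 kr) + 0.66·u(0 kr) = 0.34·1 + 0.66·0 = 0.34.
Then u(180 kr) = 0.55·u(310 kr) + 0.45·u(0 kr) = 0.55·0.34 + 0.45·0.00 = 0.1870.

0.187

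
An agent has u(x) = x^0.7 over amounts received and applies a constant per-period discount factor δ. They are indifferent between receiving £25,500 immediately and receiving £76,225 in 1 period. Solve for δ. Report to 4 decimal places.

Indifference means u(25500) = δ · u(76225), so δ = u(25500)/u(76225).
Since u(x) = x^0.7, δ = (25500/76225)^0.7 = 0.33454^0.7 = 0.46463.

δ ≈ 0.4646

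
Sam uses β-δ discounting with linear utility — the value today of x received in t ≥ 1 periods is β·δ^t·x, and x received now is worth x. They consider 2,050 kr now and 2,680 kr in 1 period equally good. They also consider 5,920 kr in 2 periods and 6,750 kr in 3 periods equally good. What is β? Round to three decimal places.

β ≈ 0.872

The second indifference involves only future payoffs, so β cancels: β·δ^2·5920 = β·δ^3·6750, giving δ = 5920/6750 = 0.87704.
Substituting δ into 2050 = β·δ·2680: β = 2050/(2350.459) ≈ 0.872.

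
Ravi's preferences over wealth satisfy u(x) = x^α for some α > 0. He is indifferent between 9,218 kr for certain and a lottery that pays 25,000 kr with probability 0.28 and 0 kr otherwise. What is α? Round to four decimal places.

The lottery's expected utility is 0.28·u(25000) + 0.72·u(0) = 0.28·25000^α (since u(0) = 0 for α > 0).
Setting u(9218) equal to that: 9218^α = 0.28·25000^α ⇒ (9218/25000)^α = 0.28.
Taking logs: α·ln(9218/25000) = ln(0.28), so α = -1.2729657 / -0.9977177 ≈ 1.2759.

α ≈ 1.2759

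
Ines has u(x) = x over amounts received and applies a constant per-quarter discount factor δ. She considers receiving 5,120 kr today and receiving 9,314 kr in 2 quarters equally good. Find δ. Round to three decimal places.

δ ≈ 0.741

The payoff in 2 quarters is discounted by δ^2, so u(5120) = δ^2·u(9314) and δ^2 = u(5120)/u(9314).
With u(x) = x: δ^2 = 5120/9314 = 0.54971.
Hence δ = (0.54971)^(1/2) = 0.74142.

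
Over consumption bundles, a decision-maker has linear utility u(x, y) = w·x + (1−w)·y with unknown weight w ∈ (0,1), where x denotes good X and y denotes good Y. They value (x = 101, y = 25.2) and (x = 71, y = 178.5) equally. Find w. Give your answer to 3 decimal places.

w = 0.836

Equating utilities: w·101 + (1−w)·25.2 = w·71 + (1−w)·178.5.
Collecting terms: w·30 = (1−w)·153.3.
So w/(1−w) = 153.3/30 = 5.1100, giving w = 153.3/(30+153.3) = 0.836.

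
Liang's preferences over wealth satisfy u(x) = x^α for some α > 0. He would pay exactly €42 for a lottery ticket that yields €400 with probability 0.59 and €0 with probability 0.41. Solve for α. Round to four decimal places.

α ≈ 0.2341

The lottery's expected utility is 0.59·u(400) + 0.41·u(0) = 0.59·400^α (since u(0) = 0 for α > 0).
Indifference: 42^α = 0.59·400^α, so (42/400)^α = 0.59.
Take logs: α = ln 0.59 / ln(42/400) ≈ 0.234109.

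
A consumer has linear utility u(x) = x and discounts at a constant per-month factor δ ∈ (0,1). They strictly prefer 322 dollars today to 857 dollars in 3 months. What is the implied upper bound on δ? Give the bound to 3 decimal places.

δ < 0.722

The preference means 322 > δ^3·857.
Hence δ^3 < 322/857 = 0.37573, and x ↦ x^(1/3) is increasing on (0,∞).
δ < 0.37573^(1/3) = 0.722.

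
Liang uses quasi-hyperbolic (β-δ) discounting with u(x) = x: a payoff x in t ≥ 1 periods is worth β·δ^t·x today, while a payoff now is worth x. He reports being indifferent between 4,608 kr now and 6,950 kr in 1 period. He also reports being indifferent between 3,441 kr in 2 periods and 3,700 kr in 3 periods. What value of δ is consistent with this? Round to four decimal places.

Both payoffs in the second observation are in the future, so β drops out: δ^2·3441 = δ^3·3700 ⇒ δ = 3441/3700 = 0.93000.

δ ≈ 0.9300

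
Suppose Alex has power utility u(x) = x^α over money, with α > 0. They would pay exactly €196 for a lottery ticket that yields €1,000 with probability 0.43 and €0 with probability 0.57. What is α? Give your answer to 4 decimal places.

The lottery's expected utility is 0.43·u(1000) + 0.57·u(0) = 0.43·1000^α (since u(0) = 0 for α > 0).
Indifference: 196^α = 0.43·1000^α, so (196/1000)^α = 0.43.
Take logs: α = ln 0.43 / ln(196/1000) ≈ 0.517887.

α ≈ 0.5179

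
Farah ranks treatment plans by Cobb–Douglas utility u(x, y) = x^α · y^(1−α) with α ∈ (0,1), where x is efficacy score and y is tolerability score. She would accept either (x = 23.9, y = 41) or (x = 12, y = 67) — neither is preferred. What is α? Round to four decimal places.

Indifference: 23.9^α · 41^(1−α) = 12^α · 67^(1−α).
Taking logs: α·ln 23.9 + (1−α)·ln 41 = α·ln 12 + (1−α)·ln 67, i.e. α·0.6889718 = (1−α)·0.4911206.
Thus α·(1.1800924) = 0.4911206, so α = 0.4911206/1.1800924 ≈ 0.4162.

α ≈ 0.4162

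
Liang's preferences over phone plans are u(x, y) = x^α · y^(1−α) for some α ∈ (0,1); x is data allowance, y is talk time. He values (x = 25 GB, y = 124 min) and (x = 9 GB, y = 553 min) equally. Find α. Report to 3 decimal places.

The Cobb–Douglas utilities coincide, so 25^α·124^(1−α) = 9^α·553^(1−α).
Taking logs: α·ln 25 + (1−α)·ln 124 = α·ln 9 + (1−α)·ln 553, i.e. α·1.021651 = (1−α)·1.495076.
With A = 1.021651 and B = 1.495076: α·A = (1−α)·B, so α = B/(A+B) = 1.495076/2.516727 ≈ 0.594.

α ≈ 0.594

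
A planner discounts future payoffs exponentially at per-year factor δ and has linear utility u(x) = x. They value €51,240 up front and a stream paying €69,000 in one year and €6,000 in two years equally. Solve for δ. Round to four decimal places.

δ ≈ 0.7000

The stream is worth 69000δ + 6000δ² today, so 69000δ + 6000δ² = 51240.
Rearranged: 6000δ² + 69000δ − 51240 = 0.
By the quadratic formula (taking the positive root), δ = (−69000 + √5990760000.00) / 12000 ≈ 0.7000.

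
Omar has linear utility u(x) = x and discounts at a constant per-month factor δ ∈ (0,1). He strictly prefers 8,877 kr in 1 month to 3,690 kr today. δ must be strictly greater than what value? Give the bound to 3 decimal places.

Comparing present values: 3690 < δ·8877.
So δ > 3690/8877 = 0.41568.

δ > 0.416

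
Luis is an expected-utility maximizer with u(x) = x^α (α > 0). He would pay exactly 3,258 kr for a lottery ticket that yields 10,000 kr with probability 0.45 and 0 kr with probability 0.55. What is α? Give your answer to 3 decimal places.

α ≈ 0.712

The lottery's expected utility is 0.45·u(10000) + 0.55·u(0) = 0.45·10000^α (since u(0) = 0 for α > 0).
Indifference: 3258^α = 0.45·10000^α, so (3258/10000)^α = 0.45.
α = ln(0.45) / ln(3258/10000) = -0.798508/-1.121472 ≈ 0.712.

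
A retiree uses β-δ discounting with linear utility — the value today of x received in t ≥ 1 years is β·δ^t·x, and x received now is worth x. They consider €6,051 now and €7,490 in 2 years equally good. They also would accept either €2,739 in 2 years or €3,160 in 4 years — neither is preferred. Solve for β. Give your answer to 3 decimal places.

β ≈ 0.932

Both payoffs in the second observation are in the future, so β drops out: δ^2·2739 = δ^4·3160 ⇒ δ^2 = 2739/3160 = 0.86677, so δ = 0.93101.
Now use the now-vs-future pair: 6051 = β·δ^2·7490 gives β = 6051/(0.86677·7490) ≈ 0.932.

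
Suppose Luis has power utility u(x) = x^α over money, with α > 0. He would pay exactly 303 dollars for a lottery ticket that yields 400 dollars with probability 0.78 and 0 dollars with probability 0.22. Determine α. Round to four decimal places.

The lottery's expected utility is 0.78·u(400) + 0.22·u(0) = 0.78·400^α (since u(0) = 0 for α > 0).
Setting u(303) equal to that: 303^α = 0.78·400^α ⇒ (303/400)^α = 0.78.
α = ln(0.78) / ln(303/400) = -0.2484614/-0.2777317 ≈ 0.8946.

α ≈ 0.8946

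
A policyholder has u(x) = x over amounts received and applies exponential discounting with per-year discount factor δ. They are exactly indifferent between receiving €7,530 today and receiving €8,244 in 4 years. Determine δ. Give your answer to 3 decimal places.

Equating discounted utilities: u(7530) = δ^4·u(8244) ⇒ δ^4 = u(7530)/u(8244).
With u(x) = x: δ^4 = 7530/8244 = 0.91339.
Hence δ = (0.91339)^(1/4) = 0.97761.

δ ≈ 0.978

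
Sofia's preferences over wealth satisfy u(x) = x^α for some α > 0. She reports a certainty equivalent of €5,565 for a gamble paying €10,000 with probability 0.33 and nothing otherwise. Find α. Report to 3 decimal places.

α ≈ 1.892

EU(lottery) = 0.33·10000^α + 0.67·0 = 0.33·10000^α.
Setting u(5565) equal to that: 5565^α = 0.33·10000^α ⇒ (5565/10000)^α = 0.33.
α = ln(0.33) / ln(5565/10000) = -1.108663/-0.586088 ≈ 1.892.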